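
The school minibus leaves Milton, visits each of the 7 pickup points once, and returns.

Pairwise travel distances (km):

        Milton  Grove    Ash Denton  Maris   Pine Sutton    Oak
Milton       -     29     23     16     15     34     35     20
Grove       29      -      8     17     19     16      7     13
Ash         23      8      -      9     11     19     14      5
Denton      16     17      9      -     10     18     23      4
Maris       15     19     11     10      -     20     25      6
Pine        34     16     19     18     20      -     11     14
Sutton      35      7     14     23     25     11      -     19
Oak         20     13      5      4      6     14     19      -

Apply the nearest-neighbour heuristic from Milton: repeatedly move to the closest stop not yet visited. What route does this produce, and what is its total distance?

Nearest-neighbour total = 94 km; route Milton → Maris → Oak → Denton → Ash → Grove → Sutton → Pine → Milton.

From Milton: distances to unvisited — Maris=15, Denton=16, Oak=20, Ash=23, Grove=29, Pine=34, Sutton=35. Nearest is Maris (15).
From Maris: distances to unvisited — Oak=6, Denton=10, Ash=11, Grove=19, Pine=20, Sutton=25. Nearest is Oak (6).
From Oak: distances to unvisited — Denton=4, Ash=5, Grove=13, Pine=14, Sutton=19. Nearest is Denton (4).
From Denton: distances to unvisited — Ash=9, Grove=17, Pine=18, Sutton=23. Nearest is Ash (9).
From Ash: distances to unvisited — Grove=8, Sutton=14, Pine=19. Nearest is Grove (8).
From Grove: distances to unvisited — Sutton=7, Pine=16. Nearest is Sutton (7).
From Sutton: distances to unvisited — Pine=11. Nearest is Pine (11).
Return Pine→Milton: 34.
Total = 15 + 6 + 4 + 9 + 8 + 7 + 11 + 34 = 94.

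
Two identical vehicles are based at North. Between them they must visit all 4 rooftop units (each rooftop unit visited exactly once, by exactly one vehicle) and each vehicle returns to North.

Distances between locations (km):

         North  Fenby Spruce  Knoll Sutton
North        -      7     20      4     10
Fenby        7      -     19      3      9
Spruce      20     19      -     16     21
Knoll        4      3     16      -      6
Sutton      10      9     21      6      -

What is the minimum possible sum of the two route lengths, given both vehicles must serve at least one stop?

Try each way of splitting the stops between the two vehicles (each non-empty) and, for each split, find the best tour for each vehicle:
  {Fenby} + {Spruce, Knoll, Sutton}: 14 + 51 = 65
  {Spruce} + {Fenby, Knoll, Sutton}: 40 + 26 = 66
  {Fenby, Spruce} + {Knoll, Sutton}: 46 + 20 = 66
  {Knoll} + {Fenby, Spruce, Sutton}: 8 + 57 = 65
  {Fenby, Knoll} + {Spruce, Sutton}: 14 + 51 = 65
  {Spruce, Knoll} + {Fenby, Sutton}: 40 + 26 = 66
  … (7 splits in total)
Best: vehicle 1 North → Fenby → North = 14; vehicle 2 North → Spruce → Sutton → Knoll → North = 51; combined 65.

65 km — the smallest possible combined total.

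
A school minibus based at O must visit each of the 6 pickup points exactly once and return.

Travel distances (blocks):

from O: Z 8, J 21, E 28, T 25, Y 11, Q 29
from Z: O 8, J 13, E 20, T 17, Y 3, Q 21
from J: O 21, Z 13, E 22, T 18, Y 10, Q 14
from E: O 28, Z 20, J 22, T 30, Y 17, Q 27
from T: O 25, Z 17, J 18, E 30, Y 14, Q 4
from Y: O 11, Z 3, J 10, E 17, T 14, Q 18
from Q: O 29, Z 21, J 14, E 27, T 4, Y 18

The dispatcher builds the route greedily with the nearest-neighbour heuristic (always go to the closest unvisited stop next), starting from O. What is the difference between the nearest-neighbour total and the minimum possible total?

O: Z=8, Y=11, J=21, T=25, E=28, Q=29 ⇒ Z
Z: Y=3, J=13, T=17, E=20, Q=21 ⇒ Y
Y: J=10, T=14, E=17, Q=18 ⇒ J
J: Q=14, T=18, E=22 ⇒ Q
Q: T=4, E=27 ⇒ T
T: E=30 ⇒ E
NN route O → Z → Y → J → Q → T → E → O costs 97.
Optimal: O → Z → E → J → Q → T → Y → O costs 93 (by enumerating all 360 distinct tours).
Excess = 97 − 93 = 4.

The nearest-neighbour route is 4 blocks longer than optimal.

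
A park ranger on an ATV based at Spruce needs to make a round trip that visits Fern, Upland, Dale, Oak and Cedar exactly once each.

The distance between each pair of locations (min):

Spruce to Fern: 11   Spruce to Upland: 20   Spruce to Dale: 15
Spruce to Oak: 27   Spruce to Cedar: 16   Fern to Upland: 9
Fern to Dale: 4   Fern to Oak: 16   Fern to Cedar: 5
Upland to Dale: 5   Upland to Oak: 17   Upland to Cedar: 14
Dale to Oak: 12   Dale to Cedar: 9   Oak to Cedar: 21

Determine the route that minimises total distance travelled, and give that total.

Minimum total distance: 74 min.

With 5 stops there are 5!/2 = 60 distinct round trips (a route and its reverse cost the same).
Spruce→Fern→Upland→Dale→Oak→Cedar→Spruce: 11+9+5+12+21+16 = 74
Spruce→Fern→Upland→Dale→Cedar→Oak→Spruce: 11+9+5+9+21+27 = 82
Spruce→Fern→Upland→Oak→Dale→Cedar→Spruce: 11+9+17+12+9+16 = 74
Spruce→Fern→Upland→Oak→Cedar→Dale→Spruce: 11+9+17+21+9+15 = 82
Spruce→Fern→Upland→Cedar→Dale→Oak→Spruce: 11+9+14+9+12+27 = 82
Spruce→Fern→Upland→Cedar→Oak→Dale→Spruce: 11+9+14+21+12+15 = 82
Spruce→Fern→Dale→Upland→Oak→Cedar→Spruce: 11+4+5+17+21+16 = 74
Spruce→Fern→Dale→Upland→Cedar→Oak→Spruce: 11+4+5+14+21+27 = 82
Spruce→Fern→Dale→Oak→Upland→Cedar→Spruce: 11+4+12+17+14+16 = 74
Spruce→Fern→Dale→Oak→Cedar→Upland→Spruce: 11+4+12+21+14+20 = 82
Spruce→Fern→Dale→Cedar→Upland→Oak→Spruce: 11+4+9+14+17+27 = 82
Spruce→Fern→Dale→Cedar→Oak→Upland→Spruce: 11+4+9+21+17+20 = 82
Spruce→Fern→Oak→Upland→Dale→Cedar→Spruce: 11+16+17+5+9+16 = 74
Spruce→Fern→Oak→Upland→Cedar→Dale→Spruce: 11+16+17+14+9+15 = 82
… (46 more)
The minimum is 74.
One optimal route: Spruce → Fern → Upland → Dale → Oak → Cedar → Spruce (or its reverse).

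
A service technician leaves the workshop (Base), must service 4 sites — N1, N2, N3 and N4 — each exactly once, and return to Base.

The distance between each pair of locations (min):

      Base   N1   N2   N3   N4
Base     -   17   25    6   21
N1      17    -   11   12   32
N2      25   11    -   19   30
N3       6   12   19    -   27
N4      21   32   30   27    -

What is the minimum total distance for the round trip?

Base → N1 → N2 → N3 → N4 → Base: 17+11+19+27+21 = 95
Base → N1 → N2 → N4 → N3 → Base: 17+11+30+27+6 = 91
Base → N1 → N3 → N2 → N4 → Base: 17+12+19+30+21 = 99
Base → N1 → N3 → N4 → N2 → Base: 17+12+27+30+25 = 111
Base → N1 → N4 → N2 → N3 → Base: 17+32+30+19+6 = 104
Base → N1 → N4 → N3 → N2 → Base: 17+32+27+19+25 = 120
Base → N2 → N1 → N3 → N4 → Base: 25+11+12+27+21 = 96
Base → N2 → N1 → N4 → N3 → Base: 25+11+32+27+6 = 101
Base → N2 → N3 → N1 → N4 → Base: 25+19+12+32+21 = 109
Base → N2 → N4 → N1 → N3 → Base: 25+30+32+12+6 = 105
Base → N3 → N1 → N2 → N4 → Base: 6+12+11+30+21 = 80
Base → N3 → N2 → N1 → N4 → Base: 6+19+11+32+21 = 89
The minimum is 80.
One optimal route: Base → N3 → N1 → N2 → N4 → Base (or its reverse).

Minimum total distance: 80 min.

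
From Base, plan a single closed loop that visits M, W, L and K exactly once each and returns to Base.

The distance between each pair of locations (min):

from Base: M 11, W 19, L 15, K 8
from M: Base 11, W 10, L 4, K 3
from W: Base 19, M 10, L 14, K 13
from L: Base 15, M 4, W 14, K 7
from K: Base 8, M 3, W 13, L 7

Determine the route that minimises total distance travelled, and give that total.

Shortest round trip = 48 min.

Base → M → W → L → K → Base: 11+10+14+7+8 = 50
Base → M → W → K → L → Base: 11+10+13+7+15 = 56
Base → M → L → W → K → Base: 11+4+14+13+8 = 50
Base → M → L → K → W → Base: 11+4+7+13+19 = 54
Base → M → K → W → L → Base: 11+3+13+14+15 = 56
Base → M → K → L → W → Base: 11+3+7+14+19 = 54
Base → W → M → L → K → Base: 19+10+4+7+8 = 48
Base → W → M → K → L → Base: 19+10+3+7+15 = 54
Base → W → L → M → K → Base: 19+14+4+3+8 = 48
Base → W → K → M → L → Base: 19+13+3+4+15 = 54
Base → L → M → W → K → Base: 15+4+10+13+8 = 50
Base → L → W → M → K → Base: 15+14+10+3+8 = 50
The minimum is 48.
One optimal route: Base → W → M → L → K → Base (or its reverse).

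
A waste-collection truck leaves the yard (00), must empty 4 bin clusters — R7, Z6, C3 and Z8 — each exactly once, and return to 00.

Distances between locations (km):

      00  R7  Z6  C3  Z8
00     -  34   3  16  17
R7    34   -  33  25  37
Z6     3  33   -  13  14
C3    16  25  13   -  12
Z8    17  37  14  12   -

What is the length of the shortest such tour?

Shortest round trip = 88 km.

With 4 stops there are 4!/2 = 12 distinct round trips (a route and its reverse cost the same).
00→R7→Z6→C3→Z8→00: 34+33+13+12+17 = 109
00→R7→Z6→Z8→C3→00: 34+33+14+12+16 = 109
00→R7→C3→Z6→Z8→00: 34+25+13+14+17 = 103
00→R7→C3→Z8→Z6→00: 34+25+12+14+3 = 88
00→R7→Z8→Z6→C3→00: 34+37+14+13+16 = 114
00→R7→Z8→C3→Z6→00: 34+37+12+13+3 = 99
00→Z6→R7→C3→Z8→00: 3+33+25+12+17 = 90
00→Z6→R7→Z8→C3→00: 3+33+37+12+16 = 101
00→Z6→C3→R7→Z8→00: 3+13+25+37+17 = 95
00→Z6→Z8→R7→C3→00: 3+14+37+25+16 = 95
00→C3→R7→Z6→Z8→00: 16+25+33+14+17 = 105
00→C3→Z6→R7→Z8→00: 16+13+33+37+17 = 116
The minimum is 88.
One optimal route: 00 → R7 → C3 → Z8 → Z6 → 00 (or its reverse).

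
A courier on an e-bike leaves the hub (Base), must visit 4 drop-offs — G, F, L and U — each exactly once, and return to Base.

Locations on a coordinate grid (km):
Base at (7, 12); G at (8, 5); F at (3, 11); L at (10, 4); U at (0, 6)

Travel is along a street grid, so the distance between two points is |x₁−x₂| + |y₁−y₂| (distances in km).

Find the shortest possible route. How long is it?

There are 12 distinct closed tours to check (reversals are equivalent).
Base-G-F-L-U-Base: 8+11+14+12+13 = 58
Base-G-F-U-L-Base: 8+11+8+12+11 = 50
Base-G-L-F-U-Base: 8+3+14+8+13 = 46
Base-G-L-U-F-Base: 8+3+12+8+5 = 36
Base-G-U-F-L-Base: 8+9+8+14+11 = 50
Base-G-U-L-F-Base: 8+9+12+14+5 = 48
Base-F-G-L-U-Base: 5+11+3+12+13 = 44
Base-F-G-U-L-Base: 5+11+9+12+11 = 48
Base-F-L-G-U-Base: 5+14+3+9+13 = 44
Base-F-U-G-L-Base: 5+8+9+3+11 = 36
Base-L-G-F-U-Base: 11+3+11+8+13 = 46
Base-L-F-G-U-Base: 11+14+11+9+13 = 58
The minimum is 36.
One optimal route: Base → G → L → U → F → Base (or its reverse).

Minimum total distance: 36 km.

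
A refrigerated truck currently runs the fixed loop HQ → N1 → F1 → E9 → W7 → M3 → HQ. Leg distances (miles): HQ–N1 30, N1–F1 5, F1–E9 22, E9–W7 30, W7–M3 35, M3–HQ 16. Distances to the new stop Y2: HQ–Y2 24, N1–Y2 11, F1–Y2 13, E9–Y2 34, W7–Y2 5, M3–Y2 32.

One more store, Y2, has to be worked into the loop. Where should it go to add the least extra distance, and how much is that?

Minimum extra distance: 2 miles, inserting Y2 between W7 and M3.

Insertion cost between consecutive stops i–j is d(i,Y2) + d(Y2,j) − d(i,j):
  between HQ and N1: 24 + 11 − 30 = 5
  between N1 and F1: 11 + 13 − 5 = 19
  between F1 and E9: 13 + 34 − 22 = 25
  between E9 and W7: 34 + 5 − 30 = 9
  between W7 and M3: 5 + 32 − 35 = 2
  between M3 and HQ: 32 + 24 − 16 = 40
Cheapest insertion is between W7 and M3, adding 2.
New total = 138 + 2 = 140.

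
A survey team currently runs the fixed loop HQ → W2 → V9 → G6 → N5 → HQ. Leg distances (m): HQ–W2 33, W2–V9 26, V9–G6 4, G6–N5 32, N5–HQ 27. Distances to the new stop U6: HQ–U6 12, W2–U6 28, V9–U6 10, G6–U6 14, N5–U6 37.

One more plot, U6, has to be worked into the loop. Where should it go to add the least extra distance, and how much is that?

Insertion cost between consecutive stops i–j is d(i,U6) + d(U6,j) − d(i,j):
  between HQ and W2: 12 + 28 − 33 = 7
  between W2 and V9: 28 + 10 − 26 = 12
  between V9 and G6: 10 + 14 − 4 = 20
  between G6 and N5: 14 + 37 − 32 = 19
  between N5 and HQ: 37 + 12 − 27 = 22
Cheapest insertion is between HQ and W2, adding 7.
New total = 122 + 7 = 129.

Minimum extra distance: 7 m, inserting U6 between HQ and W2.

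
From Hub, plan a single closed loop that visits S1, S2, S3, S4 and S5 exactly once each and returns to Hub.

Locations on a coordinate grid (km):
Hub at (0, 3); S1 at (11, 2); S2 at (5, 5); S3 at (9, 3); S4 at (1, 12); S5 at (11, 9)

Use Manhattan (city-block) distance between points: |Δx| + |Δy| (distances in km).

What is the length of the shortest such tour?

Shortest round trip = 46 km.

Hub - S1 - S2 - S3 - S4 - S5 - Hub: 12+9+6+17+13+17 = 74
Hub - S1 - S2 - S3 - S5 - S4 - Hub: 12+9+6+8+13+10 = 58
Hub - S1 - S2 - S4 - S3 - S5 - Hub: 12+9+11+17+8+17 = 74
Hub - S1 - S2 - S4 - S5 - S3 - Hub: 12+9+11+13+8+9 = 62
Hub - S1 - S2 - S5 - S3 - S4 - Hub: 12+9+10+8+17+10 = 66
Hub - S1 - S2 - S5 - S4 - S3 - Hub: 12+9+10+13+17+9 = 70
Hub - S1 - S3 - S2 - S4 - S5 - Hub: 12+3+6+11+13+17 = 62
Hub - S1 - S3 - S2 - S5 - S4 - Hub: 12+3+6+10+13+10 = 54
Hub - S1 - S3 - S4 - S2 - S5 - Hub: 12+3+17+11+10+17 = 70
Hub - S1 - S3 - S4 - S5 - S2 - Hub: 12+3+17+13+10+7 = 62
Hub - S1 - S3 - S5 - S2 - S4 - Hub: 12+3+8+10+11+10 = 54
Hub - S1 - S3 - S5 - S4 - S2 - Hub: 12+3+8+13+11+7 = 54
Hub - S1 - S4 - S2 - S3 - S5 - Hub: 12+20+11+6+8+17 = 74
Hub - S1 - S4 - S2 - S5 - S3 - Hub: 12+20+11+10+8+9 = 70
… (46 more)
Hub - S2 - S3 - S1 - S5 - S4 - Hub: 7+6+3+7+13+10 = 46  ← best
The minimum is 46.
One optimal route: Hub → S2 → S3 → S1 → S5 → S4 → Hub (or its reverse).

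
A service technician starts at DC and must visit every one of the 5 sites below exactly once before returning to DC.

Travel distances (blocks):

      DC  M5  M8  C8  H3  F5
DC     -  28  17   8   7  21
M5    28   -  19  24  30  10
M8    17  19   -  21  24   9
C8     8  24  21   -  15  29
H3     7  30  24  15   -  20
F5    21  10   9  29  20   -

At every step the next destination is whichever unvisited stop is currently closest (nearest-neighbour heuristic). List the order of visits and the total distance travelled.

From DC: distances to unvisited — H3=7, C8=8, M8=17, F5=21, M5=28. Nearest is H3 (7).
From H3: distances to unvisited — C8=15, F5=20, M8=24, M5=30. Nearest is C8 (15).
From C8: distances to unvisited — M8=21, M5=24, F5=29. Nearest is M8 (21).
From M8: distances to unvisited — F5=9, M5=19. Nearest is F5 (9).
From F5: distances to unvisited — M5=10. Nearest is M5 (10).
Return M5→DC: 28.
Total = 7 + 15 + 21 + 9 + 10 + 28 = 90.

90 blocks along DC → H3 → C8 → M8 → F5 → M5 → DC.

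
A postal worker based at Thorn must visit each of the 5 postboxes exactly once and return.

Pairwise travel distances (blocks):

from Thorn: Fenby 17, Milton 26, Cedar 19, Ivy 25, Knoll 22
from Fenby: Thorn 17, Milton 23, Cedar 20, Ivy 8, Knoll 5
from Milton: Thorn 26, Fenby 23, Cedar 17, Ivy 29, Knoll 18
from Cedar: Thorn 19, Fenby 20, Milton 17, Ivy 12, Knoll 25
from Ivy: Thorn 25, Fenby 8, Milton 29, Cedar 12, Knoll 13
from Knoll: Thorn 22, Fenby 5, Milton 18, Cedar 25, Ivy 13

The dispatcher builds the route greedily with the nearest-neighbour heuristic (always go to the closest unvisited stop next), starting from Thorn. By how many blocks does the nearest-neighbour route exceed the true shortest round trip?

2 blocks longer than the optimal tour.

From Thorn: Fenby=17, Cedar=19, Knoll=22, Ivy=25, Milton=26 → choose Fenby (17).
From Fenby: Knoll=5, Ivy=8, Cedar=20, Milton=23 → choose Knoll (5).
From Knoll: Ivy=13, Milton=18, Cedar=25 → choose Ivy (13).
From Ivy: Cedar=12, Milton=29 → choose Cedar (12).
From Cedar: Milton=17 → choose Milton (17).
NN route Thorn → Fenby → Knoll → Ivy → Cedar → Milton → Thorn costs 90.
Optimal: Thorn → Milton → Knoll → Fenby → Ivy → Cedar → Thorn costs 88 (by enumerating all 60 distinct tours).
Excess = 90 − 88 = 2.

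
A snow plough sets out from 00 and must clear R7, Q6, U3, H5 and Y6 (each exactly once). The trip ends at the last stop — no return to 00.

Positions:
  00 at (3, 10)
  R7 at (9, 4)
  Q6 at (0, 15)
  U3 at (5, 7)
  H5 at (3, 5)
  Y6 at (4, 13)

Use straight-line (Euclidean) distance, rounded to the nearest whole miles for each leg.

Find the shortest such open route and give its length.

There are 5! = 120 possible orderings.
00 → R7 → Q6 → U3 → H5 → Y6: 8+14+9+3+8 = 42
00 → R7 → Q6 → U3 → Y6 → H5: 8+14+9+6+8 = 45
00 → R7 → Q6 → H5 → U3 → Y6: 8+14+10+3+6 = 41
00 → R7 → Q6 → H5 → Y6 → U3: 8+14+10+8+6 = 46
00 → R7 → Q6 → Y6 → U3 → H5: 8+14+4+6+3 = 35
00 → R7 → Q6 → Y6 → H5 → U3: 8+14+4+8+3 = 37
00 → R7 → U3 → Q6 → H5 → Y6: 8+5+9+10+8 = 40
00 → R7 → U3 → Q6 → Y6 → H5: 8+5+9+4+8 = 34
00 → R7 → U3 → H5 → Q6 → Y6: 8+5+3+10+4 = 30
00 → R7 → U3 → H5 → Y6 → Q6: 8+5+3+8+4 = 28
00 → R7 → U3 → Y6 → Q6 → H5: 8+5+6+4+10 = 33
00 → R7 → U3 → Y6 → H5 → Q6: 8+5+6+8+10 = 37
00 → R7 → H5 → Q6 → U3 → Y6: 8+6+10+9+6 = 39
00 → R7 → H5 → Q6 → Y6 → U3: 8+6+10+4+6 = 34
… (106 more)
00 → Q6 → Y6 → U3 → H5 → R7: 6+4+6+3+6 = 25  ← best
The minimum is 25.
One shortest path: 00 → Q6 → Y6 → U3 → H5 → R7.

Shortest open route: 25 miles.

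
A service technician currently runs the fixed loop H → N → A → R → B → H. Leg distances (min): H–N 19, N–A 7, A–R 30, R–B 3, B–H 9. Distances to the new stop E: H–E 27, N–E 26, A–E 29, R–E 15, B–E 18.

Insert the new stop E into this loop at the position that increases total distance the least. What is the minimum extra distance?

+14 min — insert E between A and R.

Insertion cost between consecutive stops i–j is d(i,E) + d(E,j) − d(i,j):
  between H and N: 27 + 26 − 19 = 34
  between N and A: 26 + 29 − 7 = 48
  between A and R: 29 + 15 − 30 = 14
  between R and B: 15 + 18 − 3 = 30
  between B and H: 18 + 27 − 9 = 36
Cheapest insertion is between A and R, adding 14.
New total = 68 + 14 = 82.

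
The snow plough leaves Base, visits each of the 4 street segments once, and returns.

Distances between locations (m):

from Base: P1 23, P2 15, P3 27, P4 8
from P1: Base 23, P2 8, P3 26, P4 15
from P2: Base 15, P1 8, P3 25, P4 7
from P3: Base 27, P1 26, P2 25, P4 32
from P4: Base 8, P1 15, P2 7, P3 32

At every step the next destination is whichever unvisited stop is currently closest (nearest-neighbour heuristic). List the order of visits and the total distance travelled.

Nearest-neighbour total = 76 m; route Base → P4 → P2 → P1 → P3 → Base.

At Base the remaining stops are P4 8, P2 15, P1 23, P3 27; go to P4.
At P4 the remaining stops are P2 7, P1 15, P3 32; go to P2.
At P2 the remaining stops are P1 8, P3 25; go to P1.
At P1 the remaining stops are P3 26; go to P3.
Return P3→Base: 27.
Total = 8 + 7 + 8 + 26 + 27 = 76.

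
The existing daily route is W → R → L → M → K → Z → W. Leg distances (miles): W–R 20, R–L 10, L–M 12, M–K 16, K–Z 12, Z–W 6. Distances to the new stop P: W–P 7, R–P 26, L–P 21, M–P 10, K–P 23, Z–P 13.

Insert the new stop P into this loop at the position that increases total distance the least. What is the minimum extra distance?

Insertion cost between consecutive stops i–j is d(i,P) + d(P,j) − d(i,j):
  between W and R: 7 + 26 − 20 = 13
  between R and L: 26 + 21 − 10 = 37
  between L and M: 21 + 10 − 12 = 19
  between M and K: 10 + 23 − 16 = 17
  between K and Z: 23 + 13 − 12 = 24
  between Z and W: 13 + 7 − 6 = 14
Cheapest insertion is between W and R, adding 13.
New total = 76 + 13 = 89.

Adding 13 miles by placing P on the W–R leg.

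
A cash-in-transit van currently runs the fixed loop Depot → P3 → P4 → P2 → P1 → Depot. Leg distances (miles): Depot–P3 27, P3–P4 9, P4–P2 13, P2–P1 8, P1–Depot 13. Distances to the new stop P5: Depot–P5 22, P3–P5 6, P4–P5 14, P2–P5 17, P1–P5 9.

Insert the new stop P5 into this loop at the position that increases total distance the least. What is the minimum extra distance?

Insertion cost between consecutive stops i–j is d(i,P5) + d(P5,j) − d(i,j):
  between Depot and P3: 22 + 6 − 27 = 1
  between P3 and P4: 6 + 14 − 9 = 11
  between P4 and P2: 14 + 17 − 13 = 18
  between P2 and P1: 17 + 9 − 8 = 18
  between P1 and Depot: 9 + 22 − 13 = 18
Cheapest insertion is between Depot and P3, adding 1.
New total = 70 + 1 = 71.

Minimum extra distance: 1 miles, inserting P5 between Depot and P3.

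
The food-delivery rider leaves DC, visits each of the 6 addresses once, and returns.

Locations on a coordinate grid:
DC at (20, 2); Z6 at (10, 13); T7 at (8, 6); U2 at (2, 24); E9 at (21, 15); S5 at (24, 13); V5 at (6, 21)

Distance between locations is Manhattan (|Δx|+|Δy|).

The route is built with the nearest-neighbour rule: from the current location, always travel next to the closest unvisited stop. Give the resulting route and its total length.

106 along DC → E9 → S5 → Z6 → T7 → V5 → U2 → DC.

At DC the remaining stops are E9 14, S5 15, T7 16, Z6 21, V5 33, U2 40; go to E9.
At E9 the remaining stops are S5 5, Z6 13, V5 21, T7 22, U2 28; go to S5.
At S5 the remaining stops are Z6 14, T7 23, V5 26, U2 33; go to Z6.
At Z6 the remaining stops are T7 9, V5 12, U2 19; go to T7.
At T7 the remaining stops are V5 17, U2 24; go to V5.
At V5 the remaining stops are U2 7; go to U2.
Return U2→DC: 40.
Total = 14 + 5 + 14 + 9 + 17 + 7 + 40 = 106.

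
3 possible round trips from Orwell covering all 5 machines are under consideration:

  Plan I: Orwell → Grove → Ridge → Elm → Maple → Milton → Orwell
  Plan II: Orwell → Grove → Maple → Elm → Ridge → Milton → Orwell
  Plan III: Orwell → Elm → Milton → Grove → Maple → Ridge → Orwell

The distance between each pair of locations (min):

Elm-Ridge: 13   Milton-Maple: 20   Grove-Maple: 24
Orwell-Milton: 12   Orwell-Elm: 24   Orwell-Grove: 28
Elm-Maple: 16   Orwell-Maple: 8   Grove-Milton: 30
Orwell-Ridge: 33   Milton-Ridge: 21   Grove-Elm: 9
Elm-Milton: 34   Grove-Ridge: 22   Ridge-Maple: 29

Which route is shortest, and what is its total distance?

111 min — Plan I is the shortest.

Plan I: 28 + 22 + 13 + 16 + 20 + 12 = 111
Plan II: 28 + 24 + 16 + 13 + 21 + 12 = 114
Plan III: 24 + 34 + 30 + 24 + 29 + 33 = 174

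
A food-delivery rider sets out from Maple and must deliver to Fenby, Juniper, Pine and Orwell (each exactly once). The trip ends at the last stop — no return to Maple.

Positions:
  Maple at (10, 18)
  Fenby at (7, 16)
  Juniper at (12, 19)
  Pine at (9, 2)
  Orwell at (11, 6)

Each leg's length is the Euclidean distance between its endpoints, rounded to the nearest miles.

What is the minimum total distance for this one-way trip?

There are 4! = 24 possible orderings.
Maple - Fenby - Juniper - Pine - Orwell: 4+6+17+4 = 31
Maple - Fenby - Juniper - Orwell - Pine: 4+6+13+4 = 27
Maple - Fenby - Pine - Juniper - Orwell: 4+14+17+13 = 48
Maple - Fenby - Pine - Orwell - Juniper: 4+14+4+13 = 35
Maple - Fenby - Orwell - Juniper - Pine: 4+11+13+17 = 45
Maple - Fenby - Orwell - Pine - Juniper: 4+11+4+17 = 36
Maple - Juniper - Fenby - Pine - Orwell: 2+6+14+4 = 26
Maple - Juniper - Fenby - Orwell - Pine: 2+6+11+4 = 23
Maple - Juniper - Pine - Fenby - Orwell: 2+17+14+11 = 44
Maple - Juniper - Pine - Orwell - Fenby: 2+17+4+11 = 34
Maple - Juniper - Orwell - Fenby - Pine: 2+13+11+14 = 40
Maple - Juniper - Orwell - Pine - Fenby: 2+13+4+14 = 33
Maple - Pine - Fenby - Juniper - Orwell: 16+14+6+13 = 49
Maple - Pine - Fenby - Orwell - Juniper: 16+14+11+13 = 54
… (10 more)
The minimum is 23.
One shortest path: Maple → Juniper → Fenby → Orwell → Pine.

Shortest open route: 23 miles.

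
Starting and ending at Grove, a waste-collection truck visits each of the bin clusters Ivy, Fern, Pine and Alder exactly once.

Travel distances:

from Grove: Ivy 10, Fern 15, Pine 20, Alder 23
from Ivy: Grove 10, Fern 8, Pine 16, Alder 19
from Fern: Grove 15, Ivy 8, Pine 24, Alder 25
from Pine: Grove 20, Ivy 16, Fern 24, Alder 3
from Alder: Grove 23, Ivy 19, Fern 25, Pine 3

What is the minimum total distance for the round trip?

Minimum total distance: 65.

Grove→Ivy→Fern→Pine→Alder→Grove: 10+8+24+3+23 = 68
Grove→Ivy→Fern→Alder→Pine→Grove: 10+8+25+3+20 = 66
Grove→Ivy→Pine→Fern→Alder→Grove: 10+16+24+25+23 = 98
Grove→Ivy→Pine→Alder→Fern→Grove: 10+16+3+25+15 = 69
Grove→Ivy→Alder→Fern→Pine→Grove: 10+19+25+24+20 = 98
Grove→Ivy→Alder→Pine→Fern→Grove: 10+19+3+24+15 = 71
Grove→Fern→Ivy→Pine→Alder→Grove: 15+8+16+3+23 = 65
Grove→Fern→Ivy→Alder→Pine→Grove: 15+8+19+3+20 = 65
Grove→Fern→Pine→Ivy→Alder→Grove: 15+24+16+19+23 = 97
Grove→Fern→Alder→Ivy→Pine→Grove: 15+25+19+16+20 = 95
Grove→Pine→Ivy→Fern→Alder→Grove: 20+16+8+25+23 = 92
Grove→Pine→Fern→Ivy→Alder→Grove: 20+24+8+19+23 = 94
The minimum is 65.
One optimal route: Grove → Fern → Ivy → Pine → Alder → Grove (or its reverse).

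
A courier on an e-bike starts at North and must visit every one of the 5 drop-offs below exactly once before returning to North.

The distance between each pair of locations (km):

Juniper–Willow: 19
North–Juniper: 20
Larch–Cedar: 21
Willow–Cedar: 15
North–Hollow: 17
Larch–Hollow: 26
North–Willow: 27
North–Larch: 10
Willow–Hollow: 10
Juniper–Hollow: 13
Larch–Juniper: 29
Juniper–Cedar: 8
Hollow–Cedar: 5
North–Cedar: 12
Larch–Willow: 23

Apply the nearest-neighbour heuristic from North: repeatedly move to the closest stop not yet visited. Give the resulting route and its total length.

North → [Larch:10 / Cedar:12 / Hollow:17 / Juniper:20 / Willow:27] → Larch (10)
Larch → [Cedar:21 / Willow:23 / Hollow:26 / Juniper:29] → Cedar (21)
Cedar → [Hollow:5 / Juniper:8 / Willow:15] → Hollow (5)
Hollow → [Willow:10 / Juniper:13] → Willow (10)
Willow → [Juniper:19] → Juniper (19)
Return Juniper→North: 20.
Total = 10 + 21 + 5 + 10 + 19 + 20 = 85.

85 km along North → Larch → Cedar → Hollow → Willow → Juniper → North.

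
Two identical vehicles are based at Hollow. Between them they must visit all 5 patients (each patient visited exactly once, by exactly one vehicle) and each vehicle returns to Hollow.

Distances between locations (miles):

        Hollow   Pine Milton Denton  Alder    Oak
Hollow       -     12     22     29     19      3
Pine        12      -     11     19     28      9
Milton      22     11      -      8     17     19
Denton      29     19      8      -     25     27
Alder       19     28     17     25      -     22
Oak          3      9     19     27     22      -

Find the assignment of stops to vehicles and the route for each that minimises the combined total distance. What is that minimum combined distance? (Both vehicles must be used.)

Try each way of splitting the stops between the two vehicles (each non-empty) and, for each split, find the best tour for each vehicle:
  {Pine} + {Milton, Denton, Alder, Oak}: 24 + 74 = 98
  {Milton} + {Pine, Denton, Alder, Oak}: 44 + 75 = 119
  {Pine, Milton} + {Denton, Alder, Oak}: 45 + 74 = 119
  {Denton} + {Pine, Milton, Alder, Oak}: 58 + 59 = 117
  {Pine, Denton} + {Milton, Alder, Oak}: 60 + 58 = 118
  {Milton, Denton} + {Pine, Alder, Oak}: 59 + 59 = 118
  … (15 splits in total)
  {Pine, Milton, Denton, Alder} + {Oak}: 75 + 6 = 81  ← best
Best: vehicle 1 Hollow → Pine → Milton → Denton → Alder → Hollow = 75; vehicle 2 Hollow → Oak → Hollow = 6; combined 81.

81 miles — the smallest possible combined total.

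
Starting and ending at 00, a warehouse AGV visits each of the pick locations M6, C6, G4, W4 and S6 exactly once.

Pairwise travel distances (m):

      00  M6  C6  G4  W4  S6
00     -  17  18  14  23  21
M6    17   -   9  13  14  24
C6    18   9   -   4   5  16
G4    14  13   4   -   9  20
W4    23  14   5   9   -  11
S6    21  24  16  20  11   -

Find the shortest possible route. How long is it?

Shortest round trip = 71 m.

With 5 stops there are 5!/2 = 60 distinct round trips (a route and its reverse cost the same).
00→M6→C6→G4→W4→S6→00: 17+9+4+9+11+21 = 71
00→M6→C6→G4→S6→W4→00: 17+9+4+20+11+23 = 84
00→M6→C6→W4→G4→S6→00: 17+9+5+9+20+21 = 81
00→M6→C6→W4→S6→G4→00: 17+9+5+11+20+14 = 76
00→M6→C6→S6→G4→W4→00: 17+9+16+20+9+23 = 94
00→M6→C6→S6→W4→G4→00: 17+9+16+11+9+14 = 76
00→M6→G4→C6→W4→S6→00: 17+13+4+5+11+21 = 71
00→M6→G4→C6→S6→W4→00: 17+13+4+16+11+23 = 84
00→M6→G4→W4→C6→S6→00: 17+13+9+5+16+21 = 81
00→M6→G4→W4→S6→C6→00: 17+13+9+11+16+18 = 84
00→M6→G4→S6→C6→W4→00: 17+13+20+16+5+23 = 94
00→M6→G4→S6→W4→C6→00: 17+13+20+11+5+18 = 84
00→M6→W4→C6→G4→S6→00: 17+14+5+4+20+21 = 81
00→M6→W4→C6→S6→G4→00: 17+14+5+16+20+14 = 86
… (46 more)
The minimum is 71.
One optimal route: 00 → M6 → C6 → G4 → W4 → S6 → 00 (or its reverse).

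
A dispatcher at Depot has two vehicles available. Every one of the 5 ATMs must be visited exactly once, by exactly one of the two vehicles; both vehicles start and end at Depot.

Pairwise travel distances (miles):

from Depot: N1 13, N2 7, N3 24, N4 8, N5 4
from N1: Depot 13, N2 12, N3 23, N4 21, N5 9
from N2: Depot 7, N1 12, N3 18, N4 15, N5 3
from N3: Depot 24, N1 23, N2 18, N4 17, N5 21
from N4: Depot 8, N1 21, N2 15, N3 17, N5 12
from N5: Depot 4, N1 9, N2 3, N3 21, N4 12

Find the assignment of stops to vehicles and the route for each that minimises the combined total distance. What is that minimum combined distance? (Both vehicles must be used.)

75 miles — the smallest possible combined total.

There are 2^4 − 1 = 15 ways to divide the 5 stops into two non-empty groups. For each, the best each vehicle can do is its own shortest tour through its group:
  {N1} + {N2, N3, N4, N5}: 26 + 50 = 76
  {N2} + {N1, N3, N4, N5}: 14 + 61 = 75
  {N1, N2} + {N3, N4, N5}: 32 + 50 = 82
  {N3} + {N1, N2, N4, N5}: 48 + 48 = 96
  {N1, N3} + {N2, N4, N5}: 60 + 30 = 90
  {N2, N3} + {N1, N4, N5}: 49 + 42 = 91
  … (15 splits in total)
Best: vehicle 1 Depot → N2 → Depot = 14; vehicle 2 Depot → N4 → N3 → N1 → N5 → Depot = 61; combined 75.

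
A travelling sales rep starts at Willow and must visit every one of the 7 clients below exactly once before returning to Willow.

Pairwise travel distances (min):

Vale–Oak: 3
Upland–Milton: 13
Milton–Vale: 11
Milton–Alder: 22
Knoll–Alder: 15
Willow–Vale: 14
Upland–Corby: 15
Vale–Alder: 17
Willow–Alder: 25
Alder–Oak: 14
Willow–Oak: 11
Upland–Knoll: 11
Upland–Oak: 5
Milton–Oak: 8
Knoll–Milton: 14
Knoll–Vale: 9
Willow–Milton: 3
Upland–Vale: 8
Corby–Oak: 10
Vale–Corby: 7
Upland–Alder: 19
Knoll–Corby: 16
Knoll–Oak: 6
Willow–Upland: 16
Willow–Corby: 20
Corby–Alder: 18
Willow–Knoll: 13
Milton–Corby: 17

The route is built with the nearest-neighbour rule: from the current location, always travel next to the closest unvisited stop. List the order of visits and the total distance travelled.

From Willow: distances to unvisited — Milton=3, Oak=11, Knoll=13, Vale=14, Upland=16, Corby=20, Alder=25. Nearest is Milton (3).
From Milton: distances to unvisited — Oak=8, Vale=11, Upland=13, Knoll=14, Corby=17, Alder=22. Nearest is Oak (8).
From Oak: distances to unvisited — Vale=3, Upland=5, Knoll=6, Corby=10, Alder=14. Nearest is Vale (3).
From Vale: distances to unvisited — Corby=7, Upland=8, Knoll=9, Alder=17. Nearest is Corby (7).
From Corby: distances to unvisited — Upland=15, Knoll=16, Alder=18. Nearest is Upland (15).
From Upland: distances to unvisited — Knoll=11, Alder=19. Nearest is Knoll (11).
From Knoll: distances to unvisited — Alder=15. Nearest is Alder (15).
Return Alder→Willow: 25.
Total = 3 + 8 + 3 + 7 + 15 + 11 + 15 + 25 = 87.

87 min along Willow → Milton → Oak → Vale → Corby → Upland → Knoll → Alder → Willow.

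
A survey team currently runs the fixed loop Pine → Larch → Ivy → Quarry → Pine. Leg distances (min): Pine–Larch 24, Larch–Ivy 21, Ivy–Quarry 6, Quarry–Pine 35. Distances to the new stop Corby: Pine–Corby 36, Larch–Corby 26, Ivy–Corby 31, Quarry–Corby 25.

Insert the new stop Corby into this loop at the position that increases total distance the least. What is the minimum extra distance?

Adding 26 min by placing Corby on the Quarry–Pine leg.

Insertion cost between consecutive stops i–j is d(i,Corby) + d(Corby,j) − d(i,j):
  between Pine and Larch: 36 + 26 − 24 = 38
  between Larch and Ivy: 26 + 31 − 21 = 36
  between Ivy and Quarry: 31 + 25 − 6 = 50
  between Quarry and Pine: 25 + 36 − 35 = 26
Cheapest insertion is between Quarry and Pine, adding 26.
New total = 86 + 26 = 112.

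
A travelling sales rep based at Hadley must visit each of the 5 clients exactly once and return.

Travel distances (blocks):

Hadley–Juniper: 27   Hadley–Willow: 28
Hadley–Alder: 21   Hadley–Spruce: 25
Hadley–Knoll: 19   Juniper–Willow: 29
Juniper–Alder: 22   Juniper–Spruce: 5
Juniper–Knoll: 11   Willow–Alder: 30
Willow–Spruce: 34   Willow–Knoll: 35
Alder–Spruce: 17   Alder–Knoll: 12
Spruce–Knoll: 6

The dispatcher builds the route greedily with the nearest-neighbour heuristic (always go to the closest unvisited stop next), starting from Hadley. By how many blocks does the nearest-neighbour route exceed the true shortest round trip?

The nearest-neighbour route is 9 blocks longer than optimal.

From Hadley: Knoll=19, Alder=21, Spruce=25, Juniper=27, Willow=28 → choose Knoll (19).
From Knoll: Spruce=6, Juniper=11, Alder=12, Willow=35 → choose Spruce (6).
From Spruce: Juniper=5, Alder=17, Willow=34 → choose Juniper (5).
From Juniper: Alder=22, Willow=29 → choose Alder (22).
From Alder: Willow=30 → choose Willow (30).
NN route Hadley → Knoll → Spruce → Juniper → Alder → Willow → Hadley costs 110.
Optimal: Hadley → Willow → Juniper → Spruce → Knoll → Alder → Hadley costs 101 (by enumerating all 60 distinct tours).
Excess = 110 − 101 = 9.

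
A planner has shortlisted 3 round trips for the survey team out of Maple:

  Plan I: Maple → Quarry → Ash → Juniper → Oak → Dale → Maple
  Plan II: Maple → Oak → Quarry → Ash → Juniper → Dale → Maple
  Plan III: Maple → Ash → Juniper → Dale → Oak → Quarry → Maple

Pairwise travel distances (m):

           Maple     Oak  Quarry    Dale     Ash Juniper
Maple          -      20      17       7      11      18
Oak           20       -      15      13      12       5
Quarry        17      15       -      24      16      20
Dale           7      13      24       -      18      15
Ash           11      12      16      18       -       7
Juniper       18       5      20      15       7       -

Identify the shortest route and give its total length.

65 m — Plan I is the shortest.

Plan I: 17 + 16 + 7 + 5 + 13 + 7 = 65
Plan II: 20 + 15 + 16 + 7 + 15 + 7 = 80
Plan III: 11 + 7 + 15 + 13 + 15 + 17 = 78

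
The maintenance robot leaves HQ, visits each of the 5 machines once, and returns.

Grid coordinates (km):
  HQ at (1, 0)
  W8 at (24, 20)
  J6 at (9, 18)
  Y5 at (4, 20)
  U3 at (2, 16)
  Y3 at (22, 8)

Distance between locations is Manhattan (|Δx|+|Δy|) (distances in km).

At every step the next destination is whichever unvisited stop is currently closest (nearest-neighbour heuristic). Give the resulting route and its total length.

90 km along HQ → U3 → Y5 → J6 → W8 → Y3 → HQ.

From HQ: distances to unvisited — U3=17, Y5=23, J6=26, Y3=29, W8=43. Nearest is U3 (17).
From U3: distances to unvisited — Y5=6, J6=9, W8=26, Y3=28. Nearest is Y5 (6).
From Y5: distances to unvisited — J6=7, W8=20, Y3=30. Nearest is J6 (7).
From J6: distances to unvisited — W8=17, Y3=23. Nearest is W8 (17).
From W8: distances to unvisited — Y3=14. Nearest is Y3 (14).
Return Y3→HQ: 29.
Total = 17 + 6 + 7 + 17 + 14 + 29 = 90.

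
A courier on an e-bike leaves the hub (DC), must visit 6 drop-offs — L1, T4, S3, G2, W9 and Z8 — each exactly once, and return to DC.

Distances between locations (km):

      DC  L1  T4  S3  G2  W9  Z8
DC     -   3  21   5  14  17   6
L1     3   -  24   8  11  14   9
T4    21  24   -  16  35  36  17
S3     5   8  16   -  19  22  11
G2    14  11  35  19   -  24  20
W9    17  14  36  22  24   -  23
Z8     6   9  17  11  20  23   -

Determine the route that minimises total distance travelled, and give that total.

There are 360 distinct closed tours to check (reversals are equivalent).
DC→L1→T4→S3→G2→W9→Z8→DC: 3+24+16+19+24+23+6 = 115
DC→L1→T4→S3→G2→Z8→W9→DC: 3+24+16+19+20+23+17 = 122
DC→L1→T4→S3→W9→G2→Z8→DC: 3+24+16+22+24+20+6 = 115
DC→L1→T4→S3→W9→Z8→G2→DC: 3+24+16+22+23+20+14 = 122
DC→L1→T4→S3→Z8→G2→W9→DC: 3+24+16+11+20+24+17 = 115
DC→L1→T4→S3→Z8→W9→G2→DC: 3+24+16+11+23+24+14 = 115
DC→L1→T4→G2→S3→W9→Z8→DC: 3+24+35+19+22+23+6 = 132
DC→L1→T4→G2→S3→Z8→W9→DC: 3+24+35+19+11+23+17 = 132
… (352 more)
DC→L1→G2→W9→S3→T4→Z8→DC: 3+11+24+22+16+17+6 = 99  ← best
The minimum is 99.
One optimal route: DC → L1 → G2 → W9 → S3 → T4 → Z8 → DC (or its reverse).

99 km — the shortest possible round trip.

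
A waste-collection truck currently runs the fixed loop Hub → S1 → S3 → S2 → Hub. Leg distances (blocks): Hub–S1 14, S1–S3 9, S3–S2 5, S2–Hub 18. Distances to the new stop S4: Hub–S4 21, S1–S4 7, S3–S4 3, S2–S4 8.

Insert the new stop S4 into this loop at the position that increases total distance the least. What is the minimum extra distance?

Minimum extra distance: 1 blocks, inserting S4 between S1 and S3.

Insertion cost between consecutive stops i–j is d(i,S4) + d(S4,j) − d(i,j):
  between Hub and S1: 21 + 7 − 14 = 14
  between S1 and S3: 7 + 3 − 9 = 1
  between S3 and S2: 3 + 8 − 5 = 6
  between S2 and Hub: 8 + 21 − 18 = 11
Cheapest insertion is between S1 and S3, adding 1.
New total = 46 + 1 = 47.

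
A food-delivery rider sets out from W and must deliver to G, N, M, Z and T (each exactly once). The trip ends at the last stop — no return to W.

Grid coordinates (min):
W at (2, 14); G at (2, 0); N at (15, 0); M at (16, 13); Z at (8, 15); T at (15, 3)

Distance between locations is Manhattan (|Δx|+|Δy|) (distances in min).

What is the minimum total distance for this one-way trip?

44 min — the minimum one-way total.

There are 5! = 120 possible orderings.
W - G - N - M - Z - T: 14+13+14+10+19 = 70
W - G - N - M - T - Z: 14+13+14+11+19 = 71
W - G - N - Z - M - T: 14+13+22+10+11 = 70
W - G - N - Z - T - M: 14+13+22+19+11 = 79
W - G - N - T - M - Z: 14+13+3+11+10 = 51
W - G - N - T - Z - M: 14+13+3+19+10 = 59
W - G - M - N - Z - T: 14+27+14+22+19 = 96
W - G - M - N - T - Z: 14+27+14+3+19 = 77
W - G - M - Z - N - T: 14+27+10+22+3 = 76
W - G - M - Z - T - N: 14+27+10+19+3 = 73
W - G - M - T - N - Z: 14+27+11+3+22 = 77
W - G - M - T - Z - N: 14+27+11+19+22 = 93
W - G - Z - N - M - T: 14+21+22+14+11 = 82
W - G - Z - N - T - M: 14+21+22+3+11 = 71
… (106 more)
W - Z - M - T - N - G: 7+10+11+3+13 = 44  ← best
The minimum is 44.
One shortest path: W → Z → M → T → N → G.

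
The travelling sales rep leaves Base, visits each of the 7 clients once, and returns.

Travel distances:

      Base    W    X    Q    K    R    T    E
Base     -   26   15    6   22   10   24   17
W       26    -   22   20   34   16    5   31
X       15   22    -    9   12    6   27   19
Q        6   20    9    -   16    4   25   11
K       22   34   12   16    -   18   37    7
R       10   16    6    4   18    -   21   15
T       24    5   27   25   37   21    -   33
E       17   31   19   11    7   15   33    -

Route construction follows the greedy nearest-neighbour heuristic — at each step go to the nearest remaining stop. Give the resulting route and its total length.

Nearest-neighbour total = 95; route Base → Q → R → X → K → E → W → T → Base.

Base → [Q:6 / R:10 / X:15 / E:17 / K:22 / T:24 / W:26] → Q (6)
Q → [R:4 / X:9 / E:11 / K:16 / W:20 / T:25] → R (4)
R → [X:6 / E:15 / W:16 / K:18 / T:21] → X (6)
X → [K:12 / E:19 / W:22 / T:27] → K (12)
K → [E:7 / W:34 / T:37] → E (7)
E → [W:31 / T:33] → W (31)
W → [T:5] → T (5)
Return T→Base: 24.
Total = 6 + 4 + 6 + 12 + 7 + 31 + 5 + 24 = 95.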